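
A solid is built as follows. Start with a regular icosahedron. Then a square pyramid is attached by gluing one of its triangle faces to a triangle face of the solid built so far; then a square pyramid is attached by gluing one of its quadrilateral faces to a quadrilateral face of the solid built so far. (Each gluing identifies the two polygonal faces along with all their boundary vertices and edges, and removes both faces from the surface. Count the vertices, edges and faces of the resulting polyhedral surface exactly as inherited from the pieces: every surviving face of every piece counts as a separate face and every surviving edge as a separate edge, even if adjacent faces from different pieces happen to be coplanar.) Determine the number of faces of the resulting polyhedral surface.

A regular icosahedron: V=12, E=30, F=20.
Attach a square pyramid (V=5, E=8, F=5) along a 3-gon: merge 3 vertices and 3 edges, delete both glued faces → V=14, E=35, F=23.
Attach a square pyramid (V=5, E=8, F=5) along a 4-gon: merge 4 vertices and 4 edges, delete both glued faces → V=15, E=39, F=26.
Check: V − E + F = 15 − 39 + 26 = 2.

26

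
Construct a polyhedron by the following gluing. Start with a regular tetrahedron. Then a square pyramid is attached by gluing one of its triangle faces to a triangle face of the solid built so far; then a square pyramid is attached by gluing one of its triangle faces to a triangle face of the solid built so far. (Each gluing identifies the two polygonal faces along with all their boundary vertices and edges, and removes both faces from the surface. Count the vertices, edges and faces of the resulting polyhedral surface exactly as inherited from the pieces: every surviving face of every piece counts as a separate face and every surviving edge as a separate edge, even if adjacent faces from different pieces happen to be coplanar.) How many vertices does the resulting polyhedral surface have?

A regular tetrahedron: V=4, E=6, F=4.
Attach a square pyramid (V=5, E=8, F=5) along a 3-gon: merge 3 vertices and 3 edges, delete both glued faces → V=6, E=11, F=7.
Attach a square pyramid (V=5, E=8, F=5) along a 3-gon: merge 3 vertices and 3 edges, delete both glued faces → V=8, E=16, F=10.
Check: V − E + F = 8 − 16 + 10 = 2.

8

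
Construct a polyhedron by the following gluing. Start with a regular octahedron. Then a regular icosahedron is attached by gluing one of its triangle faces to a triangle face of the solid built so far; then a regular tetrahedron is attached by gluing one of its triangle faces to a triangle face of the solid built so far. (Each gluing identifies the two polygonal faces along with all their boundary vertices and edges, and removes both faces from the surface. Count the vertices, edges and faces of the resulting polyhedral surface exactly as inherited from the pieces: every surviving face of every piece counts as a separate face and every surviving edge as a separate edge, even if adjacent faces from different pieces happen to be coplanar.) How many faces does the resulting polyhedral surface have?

28

A regular octahedron: V=6, E=12, F=8.
Attach a regular icosahedron (V=12, E=30, F=20) along a 3-gon: merge 3 vertices and 3 edges, delete both glued faces → V=15, E=39, F=26.
Attach a regular tetrahedron (V=4, E=6, F=4) along a 3-gon: merge 3 vertices and 3 edges, delete both glued faces → V=16, E=42, F=28.
Check: V − E + F = 16 − 42 + 28 = 2.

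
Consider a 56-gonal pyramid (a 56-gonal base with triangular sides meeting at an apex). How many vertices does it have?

A pyramid on an n-gon base has one n-gon and n triangles: V = 56 + 1 = 57, E = 2·56 = 112, F = 56 + 1 = 57.

57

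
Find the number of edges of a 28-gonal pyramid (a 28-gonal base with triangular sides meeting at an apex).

56

A pyramid on an n-gon base has one n-gon and n triangles: V = 28 + 1 = 29, E = 2·28 = 56, F = 28 + 1 = 29.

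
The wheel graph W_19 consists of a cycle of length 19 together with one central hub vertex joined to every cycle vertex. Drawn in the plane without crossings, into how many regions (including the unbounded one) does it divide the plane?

W_19 has V = 19 + 1 = 20 vertices and E = 2·19 = 38 edges.
By Euler's formula F = 2 − V + E = 2 − 20 + 38 = 20.

20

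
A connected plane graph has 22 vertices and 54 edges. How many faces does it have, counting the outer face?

Euler's formula for a connected plane graph: V − E + F = 2, so F = 2 − 22 + 54 = 34.

34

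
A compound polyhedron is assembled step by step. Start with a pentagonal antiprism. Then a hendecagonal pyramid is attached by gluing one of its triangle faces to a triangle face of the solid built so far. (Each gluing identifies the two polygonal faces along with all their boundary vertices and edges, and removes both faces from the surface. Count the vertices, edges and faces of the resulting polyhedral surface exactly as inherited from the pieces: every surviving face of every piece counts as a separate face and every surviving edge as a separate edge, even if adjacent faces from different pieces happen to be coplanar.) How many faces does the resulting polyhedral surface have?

A pentagonal antiprism: V=10, E=20, F=12.
Attach a hendecagonal pyramid (V=12, E=22, F=12) along a 3-gon: merge 3 vertices and 3 edges, delete both glued faces → V=19, E=39, F=22.
Check: V − E + F = 19 − 39 + 22 = 2.

22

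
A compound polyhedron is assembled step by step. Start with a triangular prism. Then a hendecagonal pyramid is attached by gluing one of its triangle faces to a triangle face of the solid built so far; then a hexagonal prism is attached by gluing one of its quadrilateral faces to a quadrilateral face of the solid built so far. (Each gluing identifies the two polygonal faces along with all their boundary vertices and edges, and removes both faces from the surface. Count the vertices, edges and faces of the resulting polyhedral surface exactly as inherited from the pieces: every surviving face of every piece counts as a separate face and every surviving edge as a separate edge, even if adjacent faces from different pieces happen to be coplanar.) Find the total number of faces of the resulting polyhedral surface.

A triangular prism: V=6, E=9, F=5.
Attach a hendecagonal pyramid (V=12, E=22, F=12) along a 3-gon: merge 3 vertices and 3 edges, delete both glued faces → V=15, E=28, F=15.
Attach a hexagonal prism (V=12, E=18, F=8) along a 4-gon: merge 4 vertices and 4 edges, delete both glued faces → V=23, E=42, F=21.
Check: V − E + F = 23 − 42 + 21 = 2.

21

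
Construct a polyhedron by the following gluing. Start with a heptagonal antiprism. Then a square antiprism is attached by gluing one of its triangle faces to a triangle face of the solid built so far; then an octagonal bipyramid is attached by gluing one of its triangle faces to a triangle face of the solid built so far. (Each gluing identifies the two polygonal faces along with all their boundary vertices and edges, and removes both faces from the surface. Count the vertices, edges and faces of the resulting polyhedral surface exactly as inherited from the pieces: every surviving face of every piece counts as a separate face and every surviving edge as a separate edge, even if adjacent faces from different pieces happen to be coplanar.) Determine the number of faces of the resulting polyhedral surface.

38

A heptagonal antiprism: V=14, E=28, F=16.
Attach a square antiprism (V=8, E=16, F=10) along a 3-gon: merge 3 vertices and 3 edges, delete both glued faces → V=19, E=41, F=24.
Attach an octagonal bipyramid (V=10, E=24, F=16) along a 3-gon: merge 3 vertices and 3 edges, delete both glued faces → V=26, E=62, F=38.
Check: V − E + F = 26 − 62 + 38 = 2.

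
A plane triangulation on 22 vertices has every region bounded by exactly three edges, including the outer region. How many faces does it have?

40

In a plane triangulation 3F = 2E and V − E + F = 2, so F = 2V − 4 = 2·22 − 4 = 40.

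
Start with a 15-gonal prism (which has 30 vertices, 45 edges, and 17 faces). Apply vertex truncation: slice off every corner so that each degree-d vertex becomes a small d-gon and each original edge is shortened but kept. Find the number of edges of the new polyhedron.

135

Truncation replaces each original edge-end by a new vertex, so V′ = 2E = 90.
Each original edge survives, and each old vertex of degree d contributes d new edges; summing degrees gives Σd = 2E, so E′ = E + 2E = 3E = 135.
Each original face survives and each original vertex becomes one new face: F′ = F + V = 47.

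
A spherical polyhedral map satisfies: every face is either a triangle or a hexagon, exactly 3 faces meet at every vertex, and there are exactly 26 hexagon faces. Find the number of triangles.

Let x be the number of triangles; then F = 26 + x.
Edge–face incidences: 2E = 6·26 + 3·x = 156 + 3x.
Every vertex has degree 3, so 3V = 2E.
Euler: V − E + F = 2 ⇒ (2E)/3 − E + (26 + x) = 2.
Multiply by 6: 2·(2E) − 3·(2E) + 6·(26 + x) = 12, i.e. 156 + 6x − (156 + 3x) = 12.
Collecting terms: 3x = 12, so x = 4.
Then 2E = 156 + 3·4 = 168, so E = 84, V = 2E/3 = 56, F = 26 + 4 = 30.

4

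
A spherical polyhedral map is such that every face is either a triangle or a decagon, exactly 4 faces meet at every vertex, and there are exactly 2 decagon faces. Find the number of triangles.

20

Let x be the number of triangles; then F = 2 + x.
Edge–face incidences: 2E = 10·2 + 3·x = 20 + 3x.
Every vertex has degree 4, so 4V = 2E.
Euler: V − E + F = 2 ⇒ (2E)/4 − E + (2 + x) = 2.
Multiply by 8: 2·(2E) − 4·(2E) + 8·(2 + x) = 16, i.e. 16 + 8x − 2·(20 + 3x) = 16.
Collecting terms: 2x − 24 = 16, so 2x = 40, so x = 20.
Then 2E = 20 + 3·20 = 80, so E = 40, V = 2E/4 = 20, F = 2 + 20 = 22.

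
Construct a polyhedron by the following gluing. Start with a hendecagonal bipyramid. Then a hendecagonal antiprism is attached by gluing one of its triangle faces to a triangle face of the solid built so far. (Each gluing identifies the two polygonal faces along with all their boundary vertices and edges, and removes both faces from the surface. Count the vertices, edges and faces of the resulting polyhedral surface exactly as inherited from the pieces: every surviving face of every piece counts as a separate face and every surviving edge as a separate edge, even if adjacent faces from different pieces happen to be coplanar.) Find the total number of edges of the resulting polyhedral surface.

74

A hendecagonal bipyramid: V=13, E=33, F=22.
Attach a hendecagonal antiprism (V=22, E=44, F=24) along a 3-gon: merge 3 vertices and 3 edges, delete both glued faces → V=32, E=74, F=44.
Check: V − E + F = 32 − 74 + 44 = 2.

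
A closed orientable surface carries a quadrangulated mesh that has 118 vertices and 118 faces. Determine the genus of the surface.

1

Every face is a square, so 2E = 4·118 = 472, giving E = 236.
χ = V − E + F = 118 − 236 + 118 = 0.
For a closed orientable surface χ = 2 − 2g, so g = (2 − (0))/2 = 1.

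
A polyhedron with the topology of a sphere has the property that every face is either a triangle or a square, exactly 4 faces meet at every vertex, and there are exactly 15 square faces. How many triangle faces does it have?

8

Let x be the number of triangles; then F = 15 + x.
Edge–face incidences: 2E = 4·15 + 3·x = 60 + 3x.
Every vertex has degree 4, so 4V = 2E.
Euler: V − E + F = 2 ⇒ (2E)/4 − E + (15 + x) = 2.
Multiply by 8: 2·(2E) − 4·(2E) + 8·(15 + x) = 16, i.e. 120 + 8x − 2·(60 + 3x) = 16.
Collecting terms: 2x = 16, so x = 8.
Then 2E = 60 + 3·8 = 84, so E = 42, V = 2E/4 = 21, F = 15 + 8 = 23.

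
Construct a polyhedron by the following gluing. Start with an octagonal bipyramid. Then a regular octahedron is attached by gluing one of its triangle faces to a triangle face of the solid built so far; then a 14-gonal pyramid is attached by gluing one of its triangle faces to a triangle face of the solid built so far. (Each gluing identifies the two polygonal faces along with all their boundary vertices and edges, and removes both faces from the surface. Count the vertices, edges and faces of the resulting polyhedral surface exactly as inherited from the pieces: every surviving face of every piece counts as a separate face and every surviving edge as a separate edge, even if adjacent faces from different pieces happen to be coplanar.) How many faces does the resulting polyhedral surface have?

An octagonal bipyramid: V=10, E=24, F=16.
Attach a regular octahedron (V=6, E=12, F=8) along a 3-gon: merge 3 vertices and 3 edges, delete both glued faces → V=13, E=33, F=22.
Attach a 14-gonal pyramid (V=15, E=28, F=15) along a 3-gon: merge 3 vertices and 3 edges, delete both glued faces → V=25, E=58, F=35.
Check: V − E + F = 25 − 58 + 35 = 2.

35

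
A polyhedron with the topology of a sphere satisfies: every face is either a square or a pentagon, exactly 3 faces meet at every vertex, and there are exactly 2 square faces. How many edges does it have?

24

Let x be the number of pentagons; then F = 2 + x.
Edge–face incidences: 2E = 4·2 + 5·x = 8 + 5x.
Every vertex has degree 3, so 3V = 2E.
Euler: V − E + F = 2 ⇒ (2E)/3 − E + (2 + x) = 2.
Multiply by 6: 2·(2E) − 3·(2E) + 6·(2 + x) = 12, i.e. 12 + 6x − (8 + 5x) = 12.
Collecting terms: x + 4 = 12, so x = 8.
Then 2E = 8 + 5·8 = 48, so E = 24, V = 2E/3 = 16, F = 2 + 8 = 10.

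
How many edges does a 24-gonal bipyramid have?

72

A bipyramid over an n-gon has 2n triangular faces and n + 2 vertices: V = 24 + 2 = 26, E = 3·24 = 72, F = 2·24 = 48.
Check: V − E + F = 26 − 72 + 48 = 2.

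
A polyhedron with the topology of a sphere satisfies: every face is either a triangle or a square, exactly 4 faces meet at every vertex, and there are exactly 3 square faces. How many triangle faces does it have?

8

Let x be the number of triangles; then F = 3 + x.
Edge–face incidences: 2E = 4·3 + 3·x = 12 + 3x.
Every vertex has degree 4, so 4V = 2E.
Euler: V − E + F = 2 ⇒ (2E)/4 − E + (3 + x) = 2.
Multiply by 8: 2·(2E) − 4·(2E) + 8·(3 + x) = 16, i.e. 24 + 8x − 2·(12 + 3x) = 16.
Collecting terms: 2x = 16, so x = 8.
Then 2E = 12 + 3·8 = 36, so E = 18, V = 2E/4 = 9, F = 3 + 8 = 11.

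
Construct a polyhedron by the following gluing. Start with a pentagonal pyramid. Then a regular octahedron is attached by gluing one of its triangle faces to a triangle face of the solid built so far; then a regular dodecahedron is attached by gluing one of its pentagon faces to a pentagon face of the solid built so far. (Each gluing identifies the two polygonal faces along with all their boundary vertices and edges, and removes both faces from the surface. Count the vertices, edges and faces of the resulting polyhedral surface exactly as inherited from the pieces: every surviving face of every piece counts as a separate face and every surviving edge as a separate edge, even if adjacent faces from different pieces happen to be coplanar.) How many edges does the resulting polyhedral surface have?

A pentagonal pyramid: V=6, E=10, F=6.
Attach a regular octahedron (V=6, E=12, F=8) along a 3-gon: merge 3 vertices and 3 edges, delete both glued faces → V=9, E=19, F=12.
Attach a regular dodecahedron (V=20, E=30, F=12) along a 5-gon: merge 5 vertices and 5 edges, delete both glued faces → V=24, E=44, F=22.
Check: V − E + F = 24 − 44 + 22 = 2.

44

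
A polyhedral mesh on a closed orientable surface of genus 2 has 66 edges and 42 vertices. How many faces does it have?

22

For a closed orientable surface of genus 2, χ = 2 − 2·2 = -2.
F = -2 − V + E = -2 − 42 + 66 = 22.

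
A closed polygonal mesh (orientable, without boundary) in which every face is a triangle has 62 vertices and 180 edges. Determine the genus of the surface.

0

Every face is a triangle and each edge borders two faces, so 3F = 2·180, giving F = 120.
χ = V − E + F = 62 − 180 + 120 = 2.
For a closed orientable surface χ = 2 − 2g, so g = (2 − (2))/2 = 0.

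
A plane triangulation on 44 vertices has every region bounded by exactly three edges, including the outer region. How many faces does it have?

84

In a plane triangulation 3F = 2E and V − E + F = 2, so F = 2V − 4 = 2·44 − 4 = 84.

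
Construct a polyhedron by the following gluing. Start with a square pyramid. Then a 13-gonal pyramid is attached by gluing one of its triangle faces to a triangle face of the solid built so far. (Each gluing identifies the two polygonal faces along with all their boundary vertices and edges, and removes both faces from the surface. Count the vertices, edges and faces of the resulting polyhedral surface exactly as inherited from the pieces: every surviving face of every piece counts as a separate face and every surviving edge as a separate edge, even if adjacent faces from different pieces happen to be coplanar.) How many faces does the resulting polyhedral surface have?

17

A square pyramid: V=5, E=8, F=5.
Attach a 13-gonal pyramid (V=14, E=26, F=14) along a 3-gon: merge 3 vertices and 3 edges, delete both glued faces → V=16, E=31, F=17.
Check: V − E + F = 16 − 31 + 17 = 2.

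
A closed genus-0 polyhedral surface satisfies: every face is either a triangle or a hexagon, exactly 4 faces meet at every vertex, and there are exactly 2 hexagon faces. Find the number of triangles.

Let x be the number of triangles; then F = 2 + x.
Edge–face incidences: 2E = 6·2 + 3·x = 12 + 3x.
Every vertex has degree 4, so 4V = 2E.
Euler: V − E + F = 2 ⇒ (2E)/4 − E + (2 + x) = 2.
Multiply by 8: 2·(2E) − 4·(2E) + 8·(2 + x) = 16, i.e. 16 + 8x − 2·(12 + 3x) = 16.
Collecting terms: 2x − 8 = 16, so 2x = 24, so x = 12.
Then 2E = 12 + 3·12 = 48, so E = 24, V = 2E/4 = 12, F = 2 + 12 = 14.

12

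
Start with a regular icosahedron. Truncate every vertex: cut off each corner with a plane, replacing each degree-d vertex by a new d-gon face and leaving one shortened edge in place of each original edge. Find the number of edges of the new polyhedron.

The base solid has V = 12, E = 30, F = 20.
Truncation replaces each original edge-end by a new vertex, so V′ = 2E = 60.
Each original edge survives, and each old vertex of degree d contributes d new edges; summing degrees gives Σd = 2E, so E′ = E + 2E = 3E = 90.
Each original face survives and each original vertex becomes one new face: F′ = F + V = 32.

90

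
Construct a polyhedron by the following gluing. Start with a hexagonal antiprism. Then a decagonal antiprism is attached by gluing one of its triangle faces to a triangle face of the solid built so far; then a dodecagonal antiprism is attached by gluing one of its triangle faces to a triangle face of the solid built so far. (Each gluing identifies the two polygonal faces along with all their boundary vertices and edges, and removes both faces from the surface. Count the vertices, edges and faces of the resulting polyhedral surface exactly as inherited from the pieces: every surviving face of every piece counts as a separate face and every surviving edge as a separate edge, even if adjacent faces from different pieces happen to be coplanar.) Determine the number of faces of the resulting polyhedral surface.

A hexagonal antiprism: V=12, E=24, F=14.
Attach a decagonal antiprism (V=20, E=40, F=22) along a 3-gon: merge 3 vertices and 3 edges, delete both glued faces → V=29, E=61, F=34.
Attach a dodecagonal antiprism (V=24, E=48, F=26) along a 3-gon: merge 3 vertices and 3 edges, delete both glued faces → V=50, E=106, F=58.
Check: V − E + F = 50 − 106 + 58 = 2.

58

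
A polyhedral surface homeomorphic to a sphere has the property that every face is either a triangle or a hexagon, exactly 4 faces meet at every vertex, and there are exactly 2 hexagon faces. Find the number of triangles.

12

Let x be the number of triangles; then F = 2 + x.
Edge–face incidences: 2E = 6·2 + 3·x = 12 + 3x.
Every vertex has degree 4, so 4V = 2E.
Euler: V − E + F = 2 ⇒ (2E)/4 − E + (2 + x) = 2.
Multiply by 8: 2·(2E) − 4·(2E) + 8·(2 + x) = 16, i.e. 16 + 8x − 2·(12 + 3x) = 16.
Collecting terms: 2x − 8 = 16, so 2x = 24, so x = 12.
Then 2E = 12 + 3·12 = 48, so E = 24, V = 2E/4 = 12, F = 2 + 12 = 14.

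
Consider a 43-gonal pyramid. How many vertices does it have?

44

A pyramid on an n-gon base has one n-gon and n triangles: V = 43 + 1 = 44, E = 2·43 = 86, F = 43 + 1 = 44.
Check: V − E + F = 44 − 86 + 44 = 2.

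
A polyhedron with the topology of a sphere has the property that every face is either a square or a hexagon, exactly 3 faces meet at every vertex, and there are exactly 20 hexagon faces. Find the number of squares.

6

Let x be the number of squares; then F = 20 + x.
Edge–face incidences: 2E = 6·20 + 4·x = 120 + 4x.
Every vertex has degree 3, so 3V = 2E.
Euler: V − E + F = 2 ⇒ (2E)/3 − E + (20 + x) = 2.
Multiply by 6: 2·(2E) − 3·(2E) + 6·(20 + x) = 12, i.e. 120 + 6x − (120 + 4x) = 12.
Collecting terms: 2x = 12, so x = 6.
Then 2E = 120 + 4·6 = 144, so E = 72, V = 2E/3 = 48, F = 20 + 6 = 26.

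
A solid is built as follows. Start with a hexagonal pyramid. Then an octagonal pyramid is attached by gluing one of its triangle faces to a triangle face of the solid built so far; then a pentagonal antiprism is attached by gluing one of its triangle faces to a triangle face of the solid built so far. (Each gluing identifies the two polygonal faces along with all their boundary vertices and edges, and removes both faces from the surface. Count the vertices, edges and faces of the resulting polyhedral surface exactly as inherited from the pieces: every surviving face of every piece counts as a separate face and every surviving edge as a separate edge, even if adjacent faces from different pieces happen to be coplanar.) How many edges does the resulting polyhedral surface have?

42

A hexagonal pyramid: V=7, E=12, F=7.
Attach an octagonal pyramid (V=9, E=16, F=9) along a 3-gon: merge 3 vertices and 3 edges, delete both glued faces → V=13, E=25, F=14.
Attach a pentagonal antiprism (V=10, E=20, F=12) along a 3-gon: merge 3 vertices and 3 edges, delete both glued faces → V=20, E=42, F=24.
Check: V − E + F = 20 − 42 + 24 = 2.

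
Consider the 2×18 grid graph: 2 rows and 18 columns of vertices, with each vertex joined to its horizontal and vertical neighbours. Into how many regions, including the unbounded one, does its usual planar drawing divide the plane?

The grid has V = 2·18 = 36 vertices and E = 2·17 + 18·1 = 52 edges.
F = 2 − V + E = 2 − 36 + 52 = 18.

18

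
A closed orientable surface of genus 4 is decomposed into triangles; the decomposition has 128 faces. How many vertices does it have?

58

χ = 2 − 2·4 = -6, and every face is a triangle so 3F = 2E.
E = 3·128/2 = 192. Then V = -6 + E − F = -6 + 192 − 128 = 58.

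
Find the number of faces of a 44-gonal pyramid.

A pyramid on an n-gon base has one n-gon and n triangles: V = 44 + 1 = 45, E = 2·44 = 88, F = 44 + 1 = 45.

45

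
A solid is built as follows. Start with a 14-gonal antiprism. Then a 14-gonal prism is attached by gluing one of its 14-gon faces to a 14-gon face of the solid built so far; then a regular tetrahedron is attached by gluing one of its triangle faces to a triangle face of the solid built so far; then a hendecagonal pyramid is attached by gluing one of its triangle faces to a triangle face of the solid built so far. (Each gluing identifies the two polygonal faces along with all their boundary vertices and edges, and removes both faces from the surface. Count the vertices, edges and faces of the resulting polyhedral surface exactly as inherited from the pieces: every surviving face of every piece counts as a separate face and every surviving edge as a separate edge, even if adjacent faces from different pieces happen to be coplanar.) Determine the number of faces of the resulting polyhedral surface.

A 14-gonal antiprism: V=28, E=56, F=30.
Attach a 14-gonal prism (V=28, E=42, F=16) along a 14-gon: merge 14 vertices and 14 edges, delete both glued faces → V=42, E=84, F=44.
Attach a regular tetrahedron (V=4, E=6, F=4) along a 3-gon: merge 3 vertices and 3 edges, delete both glued faces → V=43, E=87, F=46.
Attach a hendecagonal pyramid (V=12, E=22, F=12) along a 3-gon: merge 3 vertices and 3 edges, delete both glued faces → V=52, E=106, F=56.
Check: V − E + F = 52 − 106 + 56 = 2.

56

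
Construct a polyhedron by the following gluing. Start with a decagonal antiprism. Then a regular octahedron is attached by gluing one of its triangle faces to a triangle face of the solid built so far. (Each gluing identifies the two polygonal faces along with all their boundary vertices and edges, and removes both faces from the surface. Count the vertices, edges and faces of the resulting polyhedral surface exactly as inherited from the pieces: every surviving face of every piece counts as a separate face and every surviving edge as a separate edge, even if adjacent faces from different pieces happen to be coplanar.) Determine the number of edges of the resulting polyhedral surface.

A decagonal antiprism: V=20, E=40, F=22.
Attach a regular octahedron (V=6, E=12, F=8) along a 3-gon: merge 3 vertices and 3 edges, delete both glued faces → V=23, E=49, F=28.
Check: V − E + F = 23 − 49 + 28 = 2.

49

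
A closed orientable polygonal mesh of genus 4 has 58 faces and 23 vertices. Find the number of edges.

For a closed orientable surface of genus 4, χ = 2 − 2·4 = -6.
E = V + F − (-6) = 23 + 58 − (-6) = 87.

87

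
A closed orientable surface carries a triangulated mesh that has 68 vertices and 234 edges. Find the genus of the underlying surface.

6

Every face is a triangle and each edge borders two faces, so 3F = 2·234, giving F = 156.
χ = V − E + F = 68 − 234 + 156 = -10.
For a closed orientable surface χ = 2 − 2g, so g = (2 − (-10))/2 = 6.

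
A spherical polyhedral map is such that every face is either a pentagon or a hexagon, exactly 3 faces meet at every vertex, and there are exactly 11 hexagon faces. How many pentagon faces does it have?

12

Let x be the number of pentagons; then F = 11 + x.
Edge–face incidences: 2E = 6·11 + 5·x = 66 + 5x.
Every vertex has degree 3, so 3V = 2E.
Euler: V − E + F = 2 ⇒ (2E)/3 − E + (11 + x) = 2.
Multiply by 6: 2·(2E) − 3·(2E) + 6·(11 + x) = 12, i.e. 66 + 6x − (66 + 5x) = 12.
Collecting terms: x = 12.
Then 2E = 66 + 5·12 = 126, so E = 63, V = 2E/3 = 42, F = 11 + 12 = 23.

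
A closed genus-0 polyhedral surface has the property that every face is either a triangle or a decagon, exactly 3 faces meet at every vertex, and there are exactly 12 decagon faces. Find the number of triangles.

20

Let x be the number of triangles; then F = 12 + x.
Edge–face incidences: 2E = 10·12 + 3·x = 120 + 3x.
Every vertex has degree 3, so 3V = 2E.
Euler: V − E + F = 2 ⇒ (2E)/3 − E + (12 + x) = 2.
Multiply by 6: 2·(2E) − 3·(2E) + 6·(12 + x) = 12, i.e. 72 + 6x − (120 + 3x) = 12.
Collecting terms: 3x − 48 = 12, so 3x = 60, so x = 20.
Then 2E = 120 + 3·20 = 180, so E = 90, V = 2E/3 = 60, F = 12 + 20 = 32.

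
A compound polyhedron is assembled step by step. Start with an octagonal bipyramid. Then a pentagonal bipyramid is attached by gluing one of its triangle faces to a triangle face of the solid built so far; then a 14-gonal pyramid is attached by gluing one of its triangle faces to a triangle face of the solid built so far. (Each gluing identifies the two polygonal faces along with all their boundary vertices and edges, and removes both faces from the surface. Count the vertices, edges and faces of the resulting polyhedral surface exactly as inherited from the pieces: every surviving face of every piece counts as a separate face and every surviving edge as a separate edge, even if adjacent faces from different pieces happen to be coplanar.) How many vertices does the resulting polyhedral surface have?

26

An octagonal bipyramid: V=10, E=24, F=16.
Attach a pentagonal bipyramid (V=7, E=15, F=10) along a 3-gon: merge 3 vertices and 3 edges, delete both glued faces → V=14, E=36, F=24.
Attach a 14-gonal pyramid (V=15, E=28, F=15) along a 3-gon: merge 3 vertices and 3 edges, delete both glued faces → V=26, E=61, F=37.
Check: V − E + F = 26 − 61 + 37 = 2.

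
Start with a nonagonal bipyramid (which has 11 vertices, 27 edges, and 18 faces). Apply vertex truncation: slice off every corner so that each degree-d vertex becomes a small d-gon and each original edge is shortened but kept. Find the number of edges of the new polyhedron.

81

Truncation replaces each original edge-end by a new vertex, so V′ = 2E = 54.
Each original edge survives, and each old vertex of degree d contributes d new edges; summing degrees gives Σd = 2E, so E′ = E + 2E = 3E = 81.
Each original face survives and each original vertex becomes one new face: F′ = F + V = 29.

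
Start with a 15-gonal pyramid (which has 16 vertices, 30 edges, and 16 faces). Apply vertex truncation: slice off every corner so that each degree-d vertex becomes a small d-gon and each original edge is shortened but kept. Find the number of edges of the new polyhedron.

90

Truncation replaces each original edge-end by a new vertex, so V′ = 2E = 60.
Each original edge survives, and each old vertex of degree d contributes d new edges; summing degrees gives Σd = 2E, so E′ = E + 2E = 3E = 90.
Each original face survives and each original vertex becomes one new face: F′ = F + V = 32.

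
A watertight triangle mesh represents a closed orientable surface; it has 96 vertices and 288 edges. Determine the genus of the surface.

Every face is a triangle and each edge borders two faces, so 3F = 2·288, giving F = 192.
χ = V − E + F = 96 − 288 + 192 = 0.
For a closed orientable surface χ = 2 − 2g, so g = (2 − (0))/2 = 1.

1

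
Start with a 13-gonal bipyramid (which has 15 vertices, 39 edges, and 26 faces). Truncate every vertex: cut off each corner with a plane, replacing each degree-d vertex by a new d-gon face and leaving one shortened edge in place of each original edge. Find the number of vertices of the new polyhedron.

Truncation replaces each original edge-end by a new vertex, so V′ = 2E = 78.
Each original edge survives, and each old vertex of degree d contributes d new edges; summing degrees gives Σd = 2E, so E′ = E + 2E = 3E = 117.
Each original face survives and each original vertex becomes one new face: F′ = F + V = 41.

78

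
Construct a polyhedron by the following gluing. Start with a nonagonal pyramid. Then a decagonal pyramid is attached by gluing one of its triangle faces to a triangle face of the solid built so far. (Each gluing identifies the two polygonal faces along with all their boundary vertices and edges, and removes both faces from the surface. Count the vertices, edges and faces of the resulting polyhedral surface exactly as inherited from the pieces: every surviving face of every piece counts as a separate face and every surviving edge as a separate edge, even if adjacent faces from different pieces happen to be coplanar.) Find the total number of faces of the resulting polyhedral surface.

19

A nonagonal pyramid: V=10, E=18, F=10.
Attach a decagonal pyramid (V=11, E=20, F=11) along a 3-gon: merge 3 vertices and 3 edges, delete both glued faces → V=18, E=35, F=19.
Check: V − E + F = 18 − 35 + 19 = 2.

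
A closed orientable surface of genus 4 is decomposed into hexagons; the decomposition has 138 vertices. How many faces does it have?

72

χ = 2 − 2·4 = -6, and every face is a hexagon so 6F = 2E.
V − E + F = -6 with E = 6F/2 gives 138 − (6/2 − 1)·F = -6, so F = 72 and E = 216.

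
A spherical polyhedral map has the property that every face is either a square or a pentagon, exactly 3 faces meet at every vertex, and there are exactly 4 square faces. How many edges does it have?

18

Let x be the number of pentagons; then F = 4 + x.
Edge–face incidences: 2E = 4·4 + 5·x = 16 + 5x.
Every vertex has degree 3, so 3V = 2E.
Euler: V − E + F = 2 ⇒ (2E)/3 − E + (4 + x) = 2.
Multiply by 6: 2·(2E) − 3·(2E) + 6·(4 + x) = 12, i.e. 24 + 6x − (16 + 5x) = 12.
Collecting terms: x + 8 = 12, so x = 4.
Then 2E = 16 + 5·4 = 36, so E = 18, V = 2E/3 = 12, F = 4 + 4 = 8.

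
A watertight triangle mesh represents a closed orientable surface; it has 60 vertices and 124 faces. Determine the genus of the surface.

2

Every face is a triangle, so 2E = 3·124 = 372, giving E = 186.
χ = V − E + F = 60 − 186 + 124 = -2.
For a closed orientable surface χ = 2 − 2g, so g = (2 − (-2))/2 = 2.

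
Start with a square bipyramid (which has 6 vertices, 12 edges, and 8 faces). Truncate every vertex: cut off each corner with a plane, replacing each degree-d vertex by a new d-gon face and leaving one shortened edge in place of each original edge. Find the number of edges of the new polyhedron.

Truncation replaces each original edge-end by a new vertex, so V′ = 2E = 24.
Each original edge survives, and each old vertex of degree d contributes d new edges; summing degrees gives Σd = 2E, so E′ = E + 2E = 3E = 36.
Each original face survives and each original vertex becomes one new face: F′ = F + V = 14.

36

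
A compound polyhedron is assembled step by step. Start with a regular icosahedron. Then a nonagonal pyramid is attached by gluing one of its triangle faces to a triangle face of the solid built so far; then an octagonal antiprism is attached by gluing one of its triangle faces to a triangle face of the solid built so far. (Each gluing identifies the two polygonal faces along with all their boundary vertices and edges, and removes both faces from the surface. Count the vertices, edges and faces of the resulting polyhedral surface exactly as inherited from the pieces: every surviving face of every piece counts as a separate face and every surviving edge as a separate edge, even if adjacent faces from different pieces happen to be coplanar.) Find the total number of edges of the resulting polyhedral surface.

A regular icosahedron: V=12, E=30, F=20.
Attach a nonagonal pyramid (V=10, E=18, F=10) along a 3-gon: merge 3 vertices and 3 edges, delete both glued faces → V=19, E=45, F=28.
Attach an octagonal antiprism (V=16, E=32, F=18) along a 3-gon: merge 3 vertices and 3 edges, delete both glued faces → V=32, E=74, F=44.
Check: V − E + F = 32 − 74 + 44 = 2.

74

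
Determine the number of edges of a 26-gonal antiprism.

An antiprism on an n-gon has two n-gon caps and 2n triangles: V = 2·26 = 52, E = 4·26 = 104, F = 2·26 + 2 = 54.

104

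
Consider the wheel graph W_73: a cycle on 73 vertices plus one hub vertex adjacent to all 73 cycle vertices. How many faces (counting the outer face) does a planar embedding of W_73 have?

W_73 has V = 73 + 1 = 74 vertices and E = 2·73 = 146 edges.
By Euler's formula F = 2 − V + E = 2 − 74 + 146 = 74.

74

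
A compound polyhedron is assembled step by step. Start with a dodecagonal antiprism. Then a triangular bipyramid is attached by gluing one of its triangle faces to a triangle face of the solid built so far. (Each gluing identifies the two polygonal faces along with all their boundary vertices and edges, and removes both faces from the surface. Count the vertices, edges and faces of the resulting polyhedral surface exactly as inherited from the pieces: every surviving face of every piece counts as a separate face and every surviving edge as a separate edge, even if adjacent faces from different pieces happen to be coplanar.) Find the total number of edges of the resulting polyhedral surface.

54

A dodecagonal antiprism: V=24, E=48, F=26.
Attach a triangular bipyramid (V=5, E=9, F=6) along a 3-gon: merge 3 vertices and 3 edges, delete both glued faces → V=26, E=54, F=30.
Check: V − E + F = 26 − 54 + 30 = 2.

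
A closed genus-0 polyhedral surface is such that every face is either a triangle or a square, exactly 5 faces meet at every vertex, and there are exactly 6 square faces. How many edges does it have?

60

Let x be the number of triangles; then F = 6 + x.
Edge–face incidences: 2E = 4·6 + 3·x = 24 + 3x.
Every vertex has degree 5, so 5V = 2E.
Euler: V − E + F = 2 ⇒ (2E)/5 − E + (6 + x) = 2.
Multiply by 10: 2·(2E) − 5·(2E) + 10·(6 + x) = 20, i.e. 60 + 10x − 3·(24 + 3x) = 20.
Collecting terms: x − 12 = 20, so x = 32.
Then 2E = 24 + 3·32 = 120, so E = 60, V = 2E/5 = 24, F = 6 + 32 = 38.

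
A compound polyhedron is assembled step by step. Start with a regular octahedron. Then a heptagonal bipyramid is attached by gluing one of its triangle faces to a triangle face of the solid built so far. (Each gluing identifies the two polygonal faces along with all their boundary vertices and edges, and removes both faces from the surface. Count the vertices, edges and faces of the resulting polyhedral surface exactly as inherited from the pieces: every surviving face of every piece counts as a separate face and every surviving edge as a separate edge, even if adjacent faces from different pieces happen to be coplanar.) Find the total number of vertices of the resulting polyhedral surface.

12

A regular octahedron: V=6, E=12, F=8.
Attach a heptagonal bipyramid (V=9, E=21, F=14) along a 3-gon: merge 3 vertices and 3 edges, delete both glued faces → V=12, E=30, F=20.
Check: V − E + F = 12 − 30 + 20 = 2.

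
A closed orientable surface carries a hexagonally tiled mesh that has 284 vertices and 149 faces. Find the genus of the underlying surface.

8

Every face is a hexagon, so 2E = 6·149 = 894, giving E = 447.
χ = V − E + F = 284 − 447 + 149 = -14.
For a closed orientable surface χ = 2 − 2g, so g = (2 − (-14))/2 = 8.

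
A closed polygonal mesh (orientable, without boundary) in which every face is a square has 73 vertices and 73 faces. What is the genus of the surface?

Every face is a square, so 2E = 4·73 = 292, giving E = 146.
χ = V − E + F = 73 − 146 + 73 = 0.
For a closed orientable surface χ = 2 − 2g, so g = (2 − (0))/2 = 1.

1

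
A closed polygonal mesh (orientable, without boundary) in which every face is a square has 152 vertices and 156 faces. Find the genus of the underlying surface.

Every face is a square, so 2E = 4·156 = 624, giving E = 312.
χ = V − E + F = 152 − 312 + 156 = -4.
For a closed orientable surface χ = 2 − 2g, so g = (2 − (-4))/2 = 3.

3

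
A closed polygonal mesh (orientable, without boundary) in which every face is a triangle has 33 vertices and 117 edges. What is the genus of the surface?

4

Every face is a triangle and each edge borders two faces, so 3F = 2·117, giving F = 78.
χ = V − E + F = 33 − 117 + 78 = -6.
For a closed orientable surface χ = 2 − 2g, so g = (2 − (-6))/2 = 4.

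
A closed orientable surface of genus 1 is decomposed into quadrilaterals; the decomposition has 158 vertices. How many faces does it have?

χ = 2 − 2·1 = 0, and every face is a square so 4F = 2E.
V − E + F = 0 with E = 4F/2 gives 158 − (4/2 − 1)·F = 0, so F = 158 and E = 316.

158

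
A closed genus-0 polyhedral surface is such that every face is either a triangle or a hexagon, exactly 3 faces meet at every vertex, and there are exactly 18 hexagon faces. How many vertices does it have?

40

Let x be the number of triangles; then F = 18 + x.
Edge–face incidences: 2E = 6·18 + 3·x = 108 + 3x.
Every vertex has degree 3, so 3V = 2E.
Euler: V − E + F = 2 ⇒ (2E)/3 − E + (18 + x) = 2.
Multiply by 6: 2·(2E) − 3·(2E) + 6·(18 + x) = 12, i.e. 108 + 6x − (108 + 3x) = 12.
Collecting terms: 3x = 12, so x = 4.
Then 2E = 108 + 3·4 = 120, so E = 60, V = 2E/3 = 40, F = 18 + 4 = 22.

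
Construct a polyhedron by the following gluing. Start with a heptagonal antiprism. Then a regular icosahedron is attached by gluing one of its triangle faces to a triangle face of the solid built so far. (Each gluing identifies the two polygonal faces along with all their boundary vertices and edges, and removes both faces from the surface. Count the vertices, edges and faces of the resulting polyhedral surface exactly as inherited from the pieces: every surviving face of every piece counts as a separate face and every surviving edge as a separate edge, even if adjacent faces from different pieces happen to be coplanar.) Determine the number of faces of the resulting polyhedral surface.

34

A heptagonal antiprism: V=14, E=28, F=16.
Attach a regular icosahedron (V=12, E=30, F=20) along a 3-gon: merge 3 vertices and 3 edges, delete both glued faces → V=23, E=55, F=34.
Check: V − E + F = 23 − 55 + 34 = 2.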